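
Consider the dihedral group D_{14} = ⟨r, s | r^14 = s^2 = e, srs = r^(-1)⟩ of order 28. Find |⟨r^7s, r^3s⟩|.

14

|⟨r^7s⟩| = 2 and |⟨r^3s⟩| = 2, so |H| is a multiple of lcm(2, 2) = 2 and divides |G| = 28.
Closing under the operation: H = {e, r^2, r^4, r^6, r^8, r^10, r^12, rs, r^3s, r^5s, r^7s, r^9s, r^11s, r^13s}, so |H| = 14.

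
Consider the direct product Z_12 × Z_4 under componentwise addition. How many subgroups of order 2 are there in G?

3

|G| = 48 and 2 | 48, so subgroups of order 2 are possible by Lagrange.
The subgroups of order 2 are: {(0,0), (0,2)}; {(0,0), (6,0)}; {(0,0), (6,2)}.
So G has 3 subgroups of order 2.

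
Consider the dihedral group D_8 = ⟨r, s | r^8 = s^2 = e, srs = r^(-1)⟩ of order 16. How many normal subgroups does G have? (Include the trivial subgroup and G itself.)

G has 19 subgroups. Checking conjugation-invariance by order — order 1: 1/1 normal; order 2: 1/9 normal; order 4: 1/5 normal; order 8: 3/3 normal; order 16: 1/1 normal.
Total normal subgroups: 7.

7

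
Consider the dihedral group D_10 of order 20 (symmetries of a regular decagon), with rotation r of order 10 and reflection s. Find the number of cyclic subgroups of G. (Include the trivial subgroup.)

A cyclic subgroup of order d is generated by each of its φ(d) elements of order d, so the cyclic subgroups of order d number (#elements of order d)/φ(d).
Cyclic subgroups by order — order 1: 1; order 2: 11; order 5: 1; order 10: 1.
Total: 14.

14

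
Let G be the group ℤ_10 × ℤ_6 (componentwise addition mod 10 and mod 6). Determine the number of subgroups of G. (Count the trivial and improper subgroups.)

20

|G| = 60, so by Lagrange every subgroup order divides 60. Divisors: 1, 2, 3, 4, 5, 6, 10, 12, 15, 20, 30, 60.
Subgroups by order — order 1: 1; order 2: 3; order 3: 1; order 4: 1; order 5: 1; order 6: 3; order 10: 3; order 12: 1; order 15: 1; order 20: 1; order 30: 3; order 60: 1.
Total: 1 + 3 + 1 + 1 + 1 + 3 + 3 + 1 + 1 + 1 + 3 + 1 = 20.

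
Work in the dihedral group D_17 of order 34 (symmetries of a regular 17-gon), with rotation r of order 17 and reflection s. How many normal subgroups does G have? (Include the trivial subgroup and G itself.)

3

G has 20 subgroups. Checking conjugation-invariance by order — order 1: 1/1 normal; order 2: 0/17 normal; order 17: 1/1 normal; order 34: 1/1 normal.
Total normal subgroups: 3.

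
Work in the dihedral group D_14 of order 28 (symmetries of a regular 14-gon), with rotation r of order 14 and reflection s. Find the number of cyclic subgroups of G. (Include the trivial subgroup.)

Each element a generates a cyclic subgroup ⟨a⟩; distinct elements may generate the same one (a cyclic group of order d has φ(d) generators).
Cyclic subgroups by order — order 1: 1; order 2: 15; order 7: 1; order 14: 1.
Total: 18.

18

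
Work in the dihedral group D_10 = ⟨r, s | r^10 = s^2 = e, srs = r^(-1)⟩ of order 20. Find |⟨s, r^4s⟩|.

10

|⟨s⟩| = 2 and |⟨r^4s⟩| = 2, so |H| is a multiple of lcm(2, 2) = 2 and divides |G| = 20.
Closing under the operation: H = {e, r^2, r^4, r^6, r^8, s, r^2s, r^4s, r^6s, r^8s}, so |H| = 10.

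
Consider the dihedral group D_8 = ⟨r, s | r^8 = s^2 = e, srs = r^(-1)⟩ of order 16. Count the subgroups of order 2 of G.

9

|G| = 16 and 2 | 16, so subgroups of order 2 are possible by Lagrange.
The subgroups of order 2 are: {e, r^2s}; {e, r^3s}; {e, r^4}; {e, r^4s}; … (9 in all).
So G has 9 subgroups of order 2.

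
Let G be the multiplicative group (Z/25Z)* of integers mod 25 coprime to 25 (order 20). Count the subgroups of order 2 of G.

|G| = 20 and 2 | 20, so subgroups of order 2 are possible by Lagrange.
The subgroups of order 2 are: {1, 24}.
So G has 1 subgroup of order 2.

1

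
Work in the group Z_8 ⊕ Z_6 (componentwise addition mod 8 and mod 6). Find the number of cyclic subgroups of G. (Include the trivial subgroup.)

16

Group the elements of G by the cyclic subgroup they generate; each cyclic subgroup of order d accounts for φ(d) elements.
Cyclic subgroups by order — order 1: 1; order 2: 3; order 3: 1; order 4: 2; order 6: 3; order 8: 2; order 12: 2; order 24: 2.
Total: 16.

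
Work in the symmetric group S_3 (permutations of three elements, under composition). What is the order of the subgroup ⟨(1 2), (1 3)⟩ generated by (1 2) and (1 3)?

6

|⟨(1 2)⟩| = 2 and |⟨(1 3)⟩| = 2, so |H| is a multiple of lcm(2, 2) = 2 and divides |G| = 6.
Closing {(1 2), (1 3)} under the group operation gives all of G, so |H| = 6.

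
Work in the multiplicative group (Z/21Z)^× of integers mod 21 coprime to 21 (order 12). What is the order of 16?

Compute successive powers of 16 mod 21: 16, 4, 1; 16^3 ≡ 1 (mod 21).
So |⟨16⟩| = 3.

3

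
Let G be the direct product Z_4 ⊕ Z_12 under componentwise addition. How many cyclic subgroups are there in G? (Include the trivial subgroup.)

20

Group the elements of G by the cyclic subgroup they generate; each cyclic subgroup of order d accounts for φ(d) elements.
Cyclic subgroups by order — order 1: 1; order 2: 3; order 3: 1; order 4: 6; order 6: 3; order 12: 6.
Total: 20.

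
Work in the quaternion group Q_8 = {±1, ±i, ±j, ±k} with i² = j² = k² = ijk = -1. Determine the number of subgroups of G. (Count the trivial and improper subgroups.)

6

|G| = 8, so by Lagrange every subgroup order divides 8. Divisors: 1, 2, 4, 8.
Subgroups by order — order 1: 1; order 2: 1; order 4: 3; order 8: 1.
Total: 1 + 1 + 3 + 1 = 6.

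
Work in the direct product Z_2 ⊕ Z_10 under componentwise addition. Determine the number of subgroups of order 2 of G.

3

|G| = 20 and 2 | 20, so subgroups of order 2 are possible by Lagrange.
The subgroups of order 2 are: {(0,0), (0,5)}; {(0,0), (1,0)}; {(0,0), (1,5)}.
So G has 3 subgroups of order 2.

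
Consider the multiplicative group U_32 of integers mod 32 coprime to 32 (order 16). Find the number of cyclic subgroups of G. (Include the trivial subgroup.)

Group the elements of G by the cyclic subgroup they generate; each cyclic subgroup of order d accounts for φ(d) elements.
Cyclic subgroups by order — order 1: 1; order 2: 3; order 4: 2; order 8: 2.
Total: 8.

8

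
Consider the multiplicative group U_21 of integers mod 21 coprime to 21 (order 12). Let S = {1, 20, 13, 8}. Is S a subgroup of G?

Yes

|S| = 4 divides |G| = 12, consistent with Lagrange.
S contains the identity, every element's inverse is in S, and S is closed under ·: it is a subgroup.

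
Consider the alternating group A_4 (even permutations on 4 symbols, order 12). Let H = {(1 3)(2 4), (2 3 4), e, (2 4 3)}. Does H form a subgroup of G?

Closure fails: (2 4 3) ∘ (1 3)(2 4) = (1 2 3) ∉ H. So H is not a subgroup.

No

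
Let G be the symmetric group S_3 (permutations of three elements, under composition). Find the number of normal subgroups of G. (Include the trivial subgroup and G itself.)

3

G has 6 subgroups. Checking conjugation-invariance by order — order 1: 1/1 normal; order 2: 0/3 normal; order 3: 1/1 normal; order 6: 1/1 normal.
Total normal subgroups: 3.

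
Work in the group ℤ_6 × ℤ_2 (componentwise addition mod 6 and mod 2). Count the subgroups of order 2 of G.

|G| = 12 and 2 | 12, so subgroups of order 2 are possible by Lagrange.
The subgroups of order 2 are: {(0,0), (0,1)}; {(0,0), (3,0)}; {(0,0), (3,1)}.
So G has 3 subgroups of order 2.

3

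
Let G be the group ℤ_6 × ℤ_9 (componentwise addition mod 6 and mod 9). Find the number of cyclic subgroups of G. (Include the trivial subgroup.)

16

A cyclic subgroup of order d is generated by each of its φ(d) elements of order d, so the cyclic subgroups of order d number (#elements of order d)/φ(d).
Cyclic subgroups by order — order 1: 1; order 2: 1; order 3: 4; order 6: 4; order 9: 3; order 18: 3.
Total: 16.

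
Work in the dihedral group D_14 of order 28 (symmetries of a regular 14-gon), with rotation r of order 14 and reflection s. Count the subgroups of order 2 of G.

15

|G| = 28 and 2 | 28, so subgroups of order 2 are possible by Lagrange.
The subgroups of order 2 are: {e, r^10s}; {e, r^11s}; {e, r^12s}; {e, r^13s}; … (15 in all).
So G has 15 subgroups of order 2.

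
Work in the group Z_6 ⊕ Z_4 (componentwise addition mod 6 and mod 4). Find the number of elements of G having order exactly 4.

4

An element (a,b) has order lcm(ord(a), ord(b)); count pairs with lcm equal to 4.
Enumerating gives 4 such elements.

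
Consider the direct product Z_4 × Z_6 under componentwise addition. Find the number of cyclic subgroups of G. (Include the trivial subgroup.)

12

A cyclic subgroup of order d is generated by each of its φ(d) elements of order d, so the cyclic subgroups of order d number (#elements of order d)/φ(d).
Cyclic subgroups by order — order 1: 1; order 2: 3; order 3: 1; order 4: 2; order 6: 3; order 12: 2.
Total: 12.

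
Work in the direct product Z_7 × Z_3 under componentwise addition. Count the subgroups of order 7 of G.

|G| = 21 and 7 | 21, so subgroups of order 7 are possible by Lagrange.
The subgroups of order 7 are: {(0,0), (1,0), (2,0), (3,0), (4,0), (5,0), (6,0)}.
So G has 1 subgroup of order 7.

1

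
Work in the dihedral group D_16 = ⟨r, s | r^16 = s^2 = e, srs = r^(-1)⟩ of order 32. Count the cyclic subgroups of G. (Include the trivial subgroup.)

21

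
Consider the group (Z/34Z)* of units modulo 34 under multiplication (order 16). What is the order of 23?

Compute successive powers of 23 mod 34: 23, 19, 29, 21, 7, 25, 31, 33, …; 23^16 ≡ 1 (mod 34).
So |⟨23⟩| = 16.

16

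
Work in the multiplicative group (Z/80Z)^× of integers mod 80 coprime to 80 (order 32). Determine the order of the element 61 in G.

4

Compute successive powers of 61 mod 80: 61, 41, 21, 1; 61^4 ≡ 1 (mod 80).
So |⟨61⟩| = 4.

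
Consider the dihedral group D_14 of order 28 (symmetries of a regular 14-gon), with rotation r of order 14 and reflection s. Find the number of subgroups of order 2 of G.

15

|G| = 28 and 2 | 28, so subgroups of order 2 are possible by Lagrange.
The subgroups of order 2 are: {e, r^10s}; {e, r^11s}; {e, r^12s}; {e, r^13s}; … (15 in all).
So G has 15 subgroups of order 2.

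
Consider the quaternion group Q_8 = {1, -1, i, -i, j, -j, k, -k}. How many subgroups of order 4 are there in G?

|G| = 8 and 4 | 8, so subgroups of order 4 are possible by Lagrange.
The subgroups of order 4 are: {1, -1, i, -i}; {1, -1, j, -j}; {1, -1, k, -k}.
So G has 3 subgroups of order 4.

3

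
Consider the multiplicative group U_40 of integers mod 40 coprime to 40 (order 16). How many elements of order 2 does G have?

7

The elements of order 2 are: 9, 11, 19, 21, 29, 31, 39.
That's 7.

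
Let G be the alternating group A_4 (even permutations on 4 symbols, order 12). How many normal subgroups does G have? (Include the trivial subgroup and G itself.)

G has 10 subgroups. Checking conjugation-invariance by order — order 1: 1/1 normal; order 2: 0/3 normal; order 3: 0/4 normal; order 4: 1/1 normal; order 12: 1/1 normal.
Total normal subgroups: 3.

3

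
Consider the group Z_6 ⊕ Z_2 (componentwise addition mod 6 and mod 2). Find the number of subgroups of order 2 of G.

|G| = 12 and 2 | 12, so subgroups of order 2 are possible by Lagrange.
The subgroups of order 2 are: {(0,0), (0,1)}; {(0,0), (3,0)}; {(0,0), (3,1)}.
So G has 3 subgroups of order 2.

3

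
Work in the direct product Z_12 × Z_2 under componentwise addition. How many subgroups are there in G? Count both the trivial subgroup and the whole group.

|G| = 24, so by Lagrange every subgroup order divides 24. Divisors: 1, 2, 3, 4, 6, 8, 12, 24.
Subgroups by order — order 1: 1; order 2: 3; order 3: 1; order 4: 3; order 6: 3; order 8: 1; order 12: 3; order 24: 1.
Total: 1 + 3 + 1 + 3 + 3 + 1 + 3 + 1 = 16.

16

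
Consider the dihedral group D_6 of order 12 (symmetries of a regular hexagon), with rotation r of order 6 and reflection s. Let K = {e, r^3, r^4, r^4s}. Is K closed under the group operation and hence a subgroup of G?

No

r^4 ∈ K but its inverse r^2 ∉ K, so K is not a subgroup.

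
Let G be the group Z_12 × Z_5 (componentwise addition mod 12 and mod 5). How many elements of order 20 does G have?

8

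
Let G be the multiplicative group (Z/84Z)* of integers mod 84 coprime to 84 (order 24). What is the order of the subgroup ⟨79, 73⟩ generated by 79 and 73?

|⟨79⟩| = 6 and |⟨73⟩| = 6, so |H| is a multiple of lcm(6, 6) = 6 and divides |G| = 24.
Closing under the operation: H = {1, 13, 19, 25, 31, 37, 43, 55, 61, 67, 73, 79}, so |H| = 12.

12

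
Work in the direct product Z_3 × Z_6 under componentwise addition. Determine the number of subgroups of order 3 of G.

|G| = 18 and 3 | 18, so subgroups of order 3 are possible by Lagrange.
The subgroups of order 3 are: {(0,0), (0,2), (0,4)}; {(0,0), (1,0), (2,0)}; {(0,0), (1,2), (2,4)}; {(0,0), (1,4), (2,2)}.
So G has 4 subgroups of order 3.

4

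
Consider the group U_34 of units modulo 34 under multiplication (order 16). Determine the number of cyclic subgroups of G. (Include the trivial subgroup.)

5

Group the elements of G by the cyclic subgroup they generate; each cyclic subgroup of order d accounts for φ(d) elements.
Cyclic subgroups by order — order 1: 1; order 2: 1; order 4: 1; order 8: 1; order 16: 1.
Total: 5.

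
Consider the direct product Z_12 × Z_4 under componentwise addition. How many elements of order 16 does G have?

An element (a,b) has order lcm(ord(a), ord(b)); count pairs with lcm equal to 16.
Enumerating gives 0 such elements.

0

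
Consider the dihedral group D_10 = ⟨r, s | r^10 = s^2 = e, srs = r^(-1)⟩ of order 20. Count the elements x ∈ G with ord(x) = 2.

Enumerating element orders in G gives 11 elements of order 2.

11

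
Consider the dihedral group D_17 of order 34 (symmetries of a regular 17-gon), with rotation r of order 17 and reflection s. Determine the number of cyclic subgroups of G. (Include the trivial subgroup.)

A cyclic subgroup of order d is generated by each of its φ(d) elements of order d, so the cyclic subgroups of order d number (#elements of order d)/φ(d).
Cyclic subgroups by order — order 1: 1; order 2: 17; order 17: 1.
Total: 19.

19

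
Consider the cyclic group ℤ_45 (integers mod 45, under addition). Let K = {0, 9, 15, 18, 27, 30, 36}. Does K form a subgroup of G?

|K| = 7 does not divide |G| = 45, so by Lagrange K is not a subgroup.

No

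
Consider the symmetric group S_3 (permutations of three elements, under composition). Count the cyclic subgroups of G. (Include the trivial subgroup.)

5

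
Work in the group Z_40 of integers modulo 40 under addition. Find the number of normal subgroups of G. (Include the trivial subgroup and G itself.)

8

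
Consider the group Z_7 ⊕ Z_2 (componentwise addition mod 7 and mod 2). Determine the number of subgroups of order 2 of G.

1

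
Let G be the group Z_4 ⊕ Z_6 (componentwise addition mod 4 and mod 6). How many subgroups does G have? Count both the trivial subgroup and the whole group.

16

|G| = 24, so by Lagrange every subgroup order divides 24. Divisors: 1, 2, 3, 4, 6, 8, 12, 24.
Subgroups by order — order 1: 1; order 2: 3; order 3: 1; order 4: 3; order 6: 3; order 8: 1; order 12: 3; order 24: 1.
Total: 1 + 3 + 1 + 3 + 3 + 1 + 3 + 1 = 16.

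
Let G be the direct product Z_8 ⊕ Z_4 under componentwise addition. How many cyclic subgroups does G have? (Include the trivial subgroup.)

Each element a generates a cyclic subgroup ⟨a⟩; distinct elements may generate the same one (a cyclic group of order d has φ(d) generators).
Cyclic subgroups by order — order 1: 1; order 2: 3; order 4: 6; order 8: 4.
Total: 14.

14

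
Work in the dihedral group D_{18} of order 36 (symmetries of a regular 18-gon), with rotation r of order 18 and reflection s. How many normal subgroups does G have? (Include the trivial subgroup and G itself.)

9

G has 45 subgroups. Checking conjugation-invariance by order — order 1: 1/1 normal; order 2: 1/19 normal; order 3: 1/1 normal; order 4: 0/9 normal; order 6: 1/7 normal; order 9: 1/1 normal; order 12: 0/3 normal; order 18: 3/3 normal; order 36: 1/1 normal.
Total normal subgroups: 9.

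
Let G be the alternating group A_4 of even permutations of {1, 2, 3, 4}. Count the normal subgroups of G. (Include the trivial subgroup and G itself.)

3

G has 10 subgroups. Checking conjugation-invariance by order — order 1: 1/1 normal; order 2: 0/3 normal; order 3: 0/4 normal; order 4: 1/1 normal; order 12: 1/1 normal.
Total normal subgroups: 3.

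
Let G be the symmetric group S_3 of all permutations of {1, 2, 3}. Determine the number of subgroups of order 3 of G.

1

|G| = 6 and 3 | 6, so subgroups of order 3 are possible by Lagrange.
The subgroups of order 3 are: {e, (1 2 3), (1 3 2)}.
So G has 1 subgroup of order 3.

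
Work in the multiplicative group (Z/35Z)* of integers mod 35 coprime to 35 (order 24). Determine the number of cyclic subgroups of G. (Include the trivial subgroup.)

Group the elements of G by the cyclic subgroup they generate; each cyclic subgroup of order d accounts for φ(d) elements.
Cyclic subgroups by order — order 1: 1; order 2: 3; order 3: 1; order 4: 2; order 6: 3; order 12: 2.
Total: 12.

12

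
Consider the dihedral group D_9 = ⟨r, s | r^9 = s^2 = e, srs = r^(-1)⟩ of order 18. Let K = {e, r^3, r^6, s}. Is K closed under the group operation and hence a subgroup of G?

|K| = 4 does not divide |G| = 18, so by Lagrange K is not a subgroup.

No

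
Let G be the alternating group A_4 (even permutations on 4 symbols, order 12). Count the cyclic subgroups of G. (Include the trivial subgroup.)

Group the elements of G by the cyclic subgroup they generate; each cyclic subgroup of order d accounts for φ(d) elements.
Cyclic subgroups by order — order 1: 1; order 2: 3; order 3: 4.
Total: 8.

8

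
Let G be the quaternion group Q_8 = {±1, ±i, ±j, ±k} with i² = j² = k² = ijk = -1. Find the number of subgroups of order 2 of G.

|G| = 8 and 2 | 8, so subgroups of order 2 are possible by Lagrange.
The subgroups of order 2 are: {1, -1}.
So G has 1 subgroup of order 2.

1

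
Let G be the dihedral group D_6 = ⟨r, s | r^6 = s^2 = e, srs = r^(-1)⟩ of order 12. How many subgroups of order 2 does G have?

7

|G| = 12 and 2 | 12, so subgroups of order 2 are possible by Lagrange.
The subgroups of order 2 are: {e, r^2s}; {e, r^3}; {e, r^3s}; {e, r^4s}; … (7 in all).
So G has 7 subgroups of order 2.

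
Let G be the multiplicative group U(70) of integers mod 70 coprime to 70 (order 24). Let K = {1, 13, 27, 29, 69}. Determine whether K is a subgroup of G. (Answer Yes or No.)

|K| = 5 does not divide |G| = 24, so by Lagrange K is not a subgroup.

No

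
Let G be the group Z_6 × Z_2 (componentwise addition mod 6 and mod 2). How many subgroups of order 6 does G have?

3

|G| = 12 and 6 | 12, so subgroups of order 6 are possible by Lagrange.
The subgroups of order 6 are: {(0,0), (0,1), (2,0), (2,1), (4,0), (4,1)}; {(0,0), (1,0), (2,0), (3,0), (4,0), (5,0)}; {(0,0), (1,1), (2,0), (3,1), (4,0), (5,1)}.
So G has 3 subgroups of order 6.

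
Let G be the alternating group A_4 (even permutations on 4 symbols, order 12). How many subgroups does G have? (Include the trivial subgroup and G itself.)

10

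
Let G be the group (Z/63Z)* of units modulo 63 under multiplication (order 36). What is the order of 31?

6

Compute successive powers of 31 mod 63: 31, 16, 55, 4, 61, 1; 31^6 ≡ 1 (mod 63).
So |⟨31⟩| = 6.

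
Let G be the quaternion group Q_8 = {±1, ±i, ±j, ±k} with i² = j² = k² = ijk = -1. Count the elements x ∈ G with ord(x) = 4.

6

The elements of order 4 are: i, -i, j, -j, k, -k.
That's 6.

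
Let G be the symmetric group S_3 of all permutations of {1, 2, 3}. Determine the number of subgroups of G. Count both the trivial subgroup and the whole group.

6

|G| = 6, so by Lagrange every subgroup order divides 6. Divisors: 1, 2, 3, 6.
Subgroups by order — order 1: 1; order 2: 3; order 3: 1; order 6: 1.
Total: 1 + 3 + 1 + 1 = 6.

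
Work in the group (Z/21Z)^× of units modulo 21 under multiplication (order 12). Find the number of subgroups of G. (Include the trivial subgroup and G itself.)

10

|G| = 12, so by Lagrange every subgroup order divides 12. Divisors: 1, 2, 3, 4, 6, 12.
Subgroups by order — order 1: 1; order 2: 3; order 3: 1; order 4: 1; order 6: 3; order 12: 1.
Total: 1 + 3 + 1 + 1 + 3 + 1 = 10.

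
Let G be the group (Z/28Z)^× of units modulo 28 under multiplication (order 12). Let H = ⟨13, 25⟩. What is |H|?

6

|⟨13⟩| = 2 and |⟨25⟩| = 3, so |H| is a multiple of lcm(2, 3) = 6 and divides |G| = 12.
Closing under the operation: H = {1, 5, 9, 13, 17, 25}, so |H| = 6.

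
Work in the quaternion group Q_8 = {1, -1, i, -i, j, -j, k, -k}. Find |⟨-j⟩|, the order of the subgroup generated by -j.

4

Computing powers of -j: the smallest k with (-j)^k = e is k = 4.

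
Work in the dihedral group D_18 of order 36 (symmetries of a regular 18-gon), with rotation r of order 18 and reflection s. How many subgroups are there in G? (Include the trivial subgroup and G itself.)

45

|G| = 36, so by Lagrange every subgroup order divides 36. Divisors: 1, 2, 3, 4, 6, 9, 12, 18, 36.
Subgroups by order — order 1: 1; order 2: 19; order 3: 1; order 4: 9; order 6: 7; order 9: 1; order 12: 3; order 18: 3; order 36: 1.
Total: 1 + 19 + 1 + 9 + 7 + 1 + 3 + 3 + 1 = 45.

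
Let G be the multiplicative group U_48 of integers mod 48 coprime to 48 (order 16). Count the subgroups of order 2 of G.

7

|G| = 16 and 2 | 16, so subgroups of order 2 are possible by Lagrange.
The subgroups of order 2 are: {1, 17}; {1, 23}; {1, 25}; {1, 31}; … (7 in all).
So G has 7 subgroups of order 2.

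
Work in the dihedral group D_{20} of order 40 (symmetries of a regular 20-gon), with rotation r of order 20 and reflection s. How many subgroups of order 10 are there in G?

|G| = 40 and 10 | 40, so subgroups of order 10 are possible by Lagrange.
The subgroups of order 10 are: {e, r^2, r^4, r^6, r^8, r^10, r^12, r^14, r^16, r^18}; {e, r^4, r^8, r^12, r^16, r^2s, r^6s, r^10s, r^14s, r^18s}; {e, r^4, r^8, r^12, r^16, r^3s, r^7s, r^11s, r^15s, r^19s}; {e, r^4, r^8, r^12, r^16, s, r^4s, r^8s, r^12s, r^16s}; … (5 in all).
So G has 5 subgroups of order 10.

5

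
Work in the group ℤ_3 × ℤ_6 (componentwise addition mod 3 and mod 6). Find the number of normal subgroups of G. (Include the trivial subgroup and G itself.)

12

G is abelian, so every subgroup is normal.
G has 12 subgroups in total, hence 12 normal subgroups.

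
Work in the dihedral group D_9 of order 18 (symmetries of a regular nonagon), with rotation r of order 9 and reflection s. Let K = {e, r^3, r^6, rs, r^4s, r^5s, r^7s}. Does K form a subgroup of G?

No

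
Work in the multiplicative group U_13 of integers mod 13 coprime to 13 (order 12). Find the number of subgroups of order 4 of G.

|G| = 12 and 4 | 12, so subgroups of order 4 are possible by Lagrange.
The subgroups of order 4 are: {1, 5, 8, 12}.
So G has 1 subgroup of order 4.

1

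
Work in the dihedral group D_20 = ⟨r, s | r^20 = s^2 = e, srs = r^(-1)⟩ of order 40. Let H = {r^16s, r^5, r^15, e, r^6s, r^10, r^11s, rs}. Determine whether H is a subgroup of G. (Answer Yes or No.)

Yes

|H| = 8 divides |G| = 40, consistent with Lagrange.
H contains the identity, every element's inverse is in H, and H is closed under ·: it is a subgroup.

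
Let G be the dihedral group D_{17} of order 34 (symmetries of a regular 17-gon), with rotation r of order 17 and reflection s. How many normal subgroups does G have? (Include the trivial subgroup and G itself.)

3

G has 20 subgroups. Checking conjugation-invariance by order — order 1: 1/1 normal; order 2: 0/17 normal; order 17: 1/1 normal; order 34: 1/1 normal.
Total normal subgroups: 3.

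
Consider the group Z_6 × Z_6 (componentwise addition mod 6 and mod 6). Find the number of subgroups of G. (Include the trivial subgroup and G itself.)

30

|G| = 36, so by Lagrange every subgroup order divides 36. Divisors: 1, 2, 3, 4, 6, 9, 12, 18, 36.
Subgroups by order — order 1: 1; order 2: 3; order 3: 4; order 4: 1; order 6: 12; order 9: 1; order 12: 4; order 18: 3; order 36: 1.
Total: 1 + 3 + 4 + 1 + 12 + 1 + 4 + 3 + 1 = 30.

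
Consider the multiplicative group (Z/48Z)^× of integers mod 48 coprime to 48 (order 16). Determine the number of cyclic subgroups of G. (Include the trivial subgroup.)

12

Group the elements of G by the cyclic subgroup they generate; each cyclic subgroup of order d accounts for φ(d) elements.
Cyclic subgroups by order — order 1: 1; order 2: 7; order 4: 4.
Total: 12.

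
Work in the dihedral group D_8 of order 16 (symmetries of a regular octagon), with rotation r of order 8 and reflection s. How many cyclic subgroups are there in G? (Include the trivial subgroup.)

12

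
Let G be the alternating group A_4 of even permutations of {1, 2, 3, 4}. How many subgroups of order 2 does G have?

3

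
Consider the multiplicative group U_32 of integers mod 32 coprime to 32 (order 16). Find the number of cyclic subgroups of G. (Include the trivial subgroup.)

8

Each element a generates a cyclic subgroup ⟨a⟩; distinct elements may generate the same one (a cyclic group of order d has φ(d) generators).
Cyclic subgroups by order — order 1: 1; order 2: 3; order 4: 2; order 8: 2.
Total: 8.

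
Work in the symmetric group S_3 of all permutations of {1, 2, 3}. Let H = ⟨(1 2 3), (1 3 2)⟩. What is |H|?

|⟨(1 2 3)⟩| = 3 and |⟨(1 3 2)⟩| = 3, so |H| is a multiple of lcm(3, 3) = 3 and divides |G| = 6.
Closing under the operation: H = {e, (1 2 3), (1 3 2)}, so |H| = 3.

3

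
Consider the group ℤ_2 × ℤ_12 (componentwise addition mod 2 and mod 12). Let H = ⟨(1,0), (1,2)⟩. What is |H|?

|⟨(1,0)⟩| = 2 and |⟨(1,2)⟩| = 6, so |H| is a multiple of lcm(2, 6) = 6 and divides |G| = 24.
Closing under the operation: H = {(0,0), (0,2), (0,4), (0,6), (0,8), (0,10), (1,0), (1,2), (1,4), (1,6), (1,8), (1,10)}, so |H| = 12.

12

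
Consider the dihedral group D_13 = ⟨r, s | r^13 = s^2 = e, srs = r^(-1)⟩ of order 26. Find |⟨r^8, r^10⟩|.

13

|⟨r^8⟩| = 13 and |⟨r^10⟩| = 13, so |H| is a multiple of lcm(13, 13) = 13 and divides |G| = 26.
Closing under the operation: H = {e, r, r^2, r^3, r^4, r^5, r^6, r^7, r^8, r^9, r^10, r^11, r^12}, so |H| = 13.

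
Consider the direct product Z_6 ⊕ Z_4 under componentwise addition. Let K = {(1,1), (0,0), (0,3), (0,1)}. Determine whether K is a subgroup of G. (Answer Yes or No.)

No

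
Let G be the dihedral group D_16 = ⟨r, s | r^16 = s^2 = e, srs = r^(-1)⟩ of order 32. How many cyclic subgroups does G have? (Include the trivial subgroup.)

21

Group the elements of G by the cyclic subgroup they generate; each cyclic subgroup of order d accounts for φ(d) elements.
Cyclic subgroups by order — order 1: 1; order 2: 17; order 4: 1; order 8: 1; order 16: 1.
Total: 21.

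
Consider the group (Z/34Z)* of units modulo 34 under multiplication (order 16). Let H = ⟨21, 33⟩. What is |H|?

4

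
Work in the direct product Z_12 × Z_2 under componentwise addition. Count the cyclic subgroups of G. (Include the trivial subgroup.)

Group the elements of G by the cyclic subgroup they generate; each cyclic subgroup of order d accounts for φ(d) elements.
Cyclic subgroups by order — order 1: 1; order 2: 3; order 3: 1; order 4: 2; order 6: 3; order 12: 2.
Total: 12.

12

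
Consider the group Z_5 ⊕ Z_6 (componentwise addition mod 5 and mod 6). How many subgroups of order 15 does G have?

|G| = 30 and 15 | 30, so subgroups of order 15 are possible by Lagrange.
The subgroups of order 15 are: {(0,0), (0,2), (0,4), (1,0), (1,2), (1,4), (2,0), (2,2), (2,4), (3,0), (3,2), (3,4), (4,0), (4,2), (4,4)}.
So G has 1 subgroup of order 15.

1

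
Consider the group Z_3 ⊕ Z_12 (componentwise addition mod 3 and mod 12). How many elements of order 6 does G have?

8

An element (a,b) has order lcm(ord(a), ord(b)); count pairs with lcm equal to 6.
Enumerating gives 8 such elements.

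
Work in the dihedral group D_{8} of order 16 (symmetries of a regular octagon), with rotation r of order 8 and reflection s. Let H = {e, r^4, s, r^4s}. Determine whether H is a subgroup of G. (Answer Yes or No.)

|H| = 4 divides |G| = 16, consistent with Lagrange.
H contains the identity, every element's inverse is in H, and H is closed under ·: it is a subgroup.

Yes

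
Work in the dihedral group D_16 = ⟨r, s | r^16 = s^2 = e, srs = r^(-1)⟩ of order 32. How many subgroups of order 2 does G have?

17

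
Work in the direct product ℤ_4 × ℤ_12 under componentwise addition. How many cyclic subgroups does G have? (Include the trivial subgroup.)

20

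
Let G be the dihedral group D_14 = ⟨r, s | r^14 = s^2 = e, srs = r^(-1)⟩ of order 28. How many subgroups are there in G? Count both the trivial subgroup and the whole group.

28

|G| = 28, so by Lagrange every subgroup order divides 28. Divisors: 1, 2, 4, 7, 14, 28.
Subgroups by order — order 1: 1; order 2: 15; order 4: 7; order 7: 1; order 14: 3; order 28: 1.
Total: 1 + 15 + 7 + 1 + 3 + 1 = 28.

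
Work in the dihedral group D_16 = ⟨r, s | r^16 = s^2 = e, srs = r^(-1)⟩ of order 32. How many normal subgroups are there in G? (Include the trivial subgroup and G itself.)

8

G has 36 subgroups. Checking conjugation-invariance by order — order 1: 1/1 normal; order 2: 1/17 normal; order 4: 1/9 normal; order 8: 1/5 normal; order 16: 3/3 normal; order 32: 1/1 normal.
Total normal subgroups: 8.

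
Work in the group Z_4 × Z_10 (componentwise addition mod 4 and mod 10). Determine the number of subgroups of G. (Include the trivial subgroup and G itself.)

16

|G| = 40, so by Lagrange every subgroup order divides 40. Divisors: 1, 2, 4, 5, 8, 10, 20, 40.
Subgroups by order — order 1: 1; order 2: 3; order 4: 3; order 5: 1; order 8: 1; order 10: 3; order 20: 3; order 40: 1.
Total: 1 + 3 + 3 + 1 + 1 + 3 + 3 + 1 = 16.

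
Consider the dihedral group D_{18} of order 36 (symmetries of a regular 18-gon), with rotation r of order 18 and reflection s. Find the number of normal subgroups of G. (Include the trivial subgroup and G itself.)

G has 45 subgroups. Checking conjugation-invariance by order — order 1: 1/1 normal; order 2: 1/19 normal; order 3: 1/1 normal; order 4: 0/9 normal; order 6: 1/7 normal; order 9: 1/1 normal; order 12: 0/3 normal; order 18: 3/3 normal; order 36: 1/1 normal.
Total normal subgroups: 9.

9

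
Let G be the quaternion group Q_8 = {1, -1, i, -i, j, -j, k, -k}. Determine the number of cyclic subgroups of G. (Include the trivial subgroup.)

5

A cyclic subgroup of order d is generated by each of its φ(d) elements of order d, so the cyclic subgroups of order d number (#elements of order d)/φ(d).
Cyclic subgroups by order — order 1: 1; order 2: 1; order 4: 3.
Total: 5.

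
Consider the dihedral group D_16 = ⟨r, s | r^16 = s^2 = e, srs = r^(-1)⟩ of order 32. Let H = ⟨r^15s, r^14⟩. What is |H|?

|⟨r^15s⟩| = 2 and |⟨r^14⟩| = 8, so |H| is a multiple of lcm(2, 8) = 8 and divides |G| = 32.
Closing under the operation: H = {e, r^2, r^4, r^6, r^8, r^10, r^12, r^14, rs, r^3s, r^5s, r^7s, r^9s, r^11s, r^13s, r^15s}, so |H| = 16.

16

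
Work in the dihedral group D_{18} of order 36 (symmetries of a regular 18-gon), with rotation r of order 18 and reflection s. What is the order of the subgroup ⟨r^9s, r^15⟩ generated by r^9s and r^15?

|⟨r^9s⟩| = 2 and |⟨r^15⟩| = 6, so |H| is a multiple of lcm(2, 6) = 6 and divides |G| = 36.
Closing under the operation: H = {e, r^3, r^6, r^9, r^12, r^15, s, r^3s, r^6s, r^9s, r^12s, r^15s}, so |H| = 12.

12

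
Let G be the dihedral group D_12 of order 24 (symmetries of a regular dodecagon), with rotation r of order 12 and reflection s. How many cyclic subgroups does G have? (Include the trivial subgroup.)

18

Group the elements of G by the cyclic subgroup they generate; each cyclic subgroup of order d accounts for φ(d) elements.
Cyclic subgroups by order — order 1: 1; order 2: 13; order 3: 1; order 4: 1; order 6: 1; order 12: 1.
Total: 18.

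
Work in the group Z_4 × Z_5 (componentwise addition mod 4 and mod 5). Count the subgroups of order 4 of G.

1

|G| = 20 and 4 | 20, so subgroups of order 4 are possible by Lagrange.
The subgroups of order 4 are: {(0,0), (1,0), (2,0), (3,0)}.
So G has 1 subgroup of order 4.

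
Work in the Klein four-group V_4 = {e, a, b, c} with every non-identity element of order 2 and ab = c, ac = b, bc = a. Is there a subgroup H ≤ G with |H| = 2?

Yes

2 | 4. A subgroup of order 2 is {e, a}.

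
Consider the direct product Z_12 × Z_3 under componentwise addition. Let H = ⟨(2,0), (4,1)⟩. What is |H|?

18

|⟨(2,0)⟩| = 6 and |⟨(4,1)⟩| = 3, so |H| is a multiple of lcm(6, 3) = 6 and divides |G| = 36.
Closing under the operation: H = {(0,0), (0,1), (0,2), (2,0), (2,1), (2,2), (4,0), (4,1), (4,2), (6,0), (6,1), (6,2), (8,0), (8,1), (8,2), (10,0), (10,1), (10,2)}, so |H| = 18.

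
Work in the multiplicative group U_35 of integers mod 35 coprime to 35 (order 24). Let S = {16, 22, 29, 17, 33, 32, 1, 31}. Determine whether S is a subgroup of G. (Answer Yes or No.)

No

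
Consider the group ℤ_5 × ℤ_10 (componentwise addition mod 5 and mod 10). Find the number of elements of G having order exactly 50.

An element (a,b) has order lcm(ord(a), ord(b)); count pairs with lcm equal to 50.
Enumerating gives 0 such elements.

0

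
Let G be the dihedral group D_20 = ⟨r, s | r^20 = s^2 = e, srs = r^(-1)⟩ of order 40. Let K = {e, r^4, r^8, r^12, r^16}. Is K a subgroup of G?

|K| = 5 divides |G| = 40, consistent with Lagrange.
K contains the identity, every element's inverse is in K, and K is closed under ·: it is a subgroup.
In fact K = ⟨r^4⟩.

Yes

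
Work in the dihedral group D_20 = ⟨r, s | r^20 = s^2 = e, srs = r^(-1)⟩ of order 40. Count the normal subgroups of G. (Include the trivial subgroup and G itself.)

9

G has 48 subgroups. Checking conjugation-invariance by order — order 1: 1/1 normal; order 2: 1/21 normal; order 4: 1/11 normal; order 5: 1/1 normal; order 8: 0/5 normal; order 10: 1/5 normal; order 20: 3/3 normal; order 40: 1/1 normal.
Total normal subgroups: 9.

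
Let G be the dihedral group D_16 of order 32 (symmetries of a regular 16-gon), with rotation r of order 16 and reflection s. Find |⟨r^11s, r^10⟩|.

|⟨r^11s⟩| = 2 and |⟨r^10⟩| = 8, so |H| is a multiple of lcm(2, 8) = 8 and divides |G| = 32.
Closing under the operation: H = {e, r^2, r^4, r^6, r^8, r^10, r^12, r^14, rs, r^3s, r^5s, r^7s, r^9s, r^11s, r^13s, r^15s}, so |H| = 16.

16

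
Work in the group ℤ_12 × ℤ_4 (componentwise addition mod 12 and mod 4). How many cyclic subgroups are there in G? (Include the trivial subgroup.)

Group the elements of G by the cyclic subgroup they generate; each cyclic subgroup of order d accounts for φ(d) elements.
Cyclic subgroups by order — order 1: 1; order 2: 3; order 3: 1; order 4: 6; order 6: 3; order 12: 6.
Total: 20.

20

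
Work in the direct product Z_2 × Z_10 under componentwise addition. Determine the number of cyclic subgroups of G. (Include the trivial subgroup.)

8

Group the elements of G by the cyclic subgroup they generate; each cyclic subgroup of order d accounts for φ(d) elements.
Cyclic subgroups by order — order 1: 1; order 2: 3; order 5: 1; order 10: 3.
Total: 8.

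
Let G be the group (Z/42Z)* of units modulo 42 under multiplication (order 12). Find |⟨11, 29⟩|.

|⟨11⟩| = 6 and |⟨29⟩| = 2, so |H| is a multiple of lcm(6, 2) = 6 and divides |G| = 12.
Closing under the operation: H = {1, 11, 23, 25, 29, 37}, so |H| = 6.

6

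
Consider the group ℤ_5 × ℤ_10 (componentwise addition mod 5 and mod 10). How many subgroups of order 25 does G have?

1

|G| = 50 and 25 | 50, so subgroups of order 25 are possible by Lagrange.
The subgroups of order 25 are: {(0,0), (0,2), (0,4), (0,6), (0,8), (1,0), (1,2), (1,4), (1,6), (1,8), (2,0), (2,2), (2,4), (2,6), (2,8), (3,0), (3,2), (3,4), (3,6), (3,8), (4,0), (4,2), (4,4), (4,6), (4,8)}.
So G has 1 subgroup of order 25.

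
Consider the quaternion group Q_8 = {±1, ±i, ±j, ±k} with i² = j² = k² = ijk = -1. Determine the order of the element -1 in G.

2

Computing powers of -1: the smallest k with (-1)^k = e is k = 2.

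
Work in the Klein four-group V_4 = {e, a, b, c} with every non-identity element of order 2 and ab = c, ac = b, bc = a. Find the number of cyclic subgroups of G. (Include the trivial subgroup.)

4

A cyclic subgroup of order d is generated by each of its φ(d) elements of order d, so the cyclic subgroups of order d number (#elements of order d)/φ(d).
Cyclic subgroups by order — order 1: 1; order 2: 3.
Total: 4.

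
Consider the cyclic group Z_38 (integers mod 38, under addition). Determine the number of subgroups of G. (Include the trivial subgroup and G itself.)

4

Subgroups of the cyclic group Z_38 correspond bijectively to divisors of 38.
Divisors of 38: 1, 2, 19, 38.
So Z_38 has 4 subgroups.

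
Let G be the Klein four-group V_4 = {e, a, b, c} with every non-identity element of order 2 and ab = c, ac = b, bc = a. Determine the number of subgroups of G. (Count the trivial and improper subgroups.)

|G| = 4, so by Lagrange every subgroup order divides 4. Divisors: 1, 2, 4.
Subgroups by order — order 1: 1; order 2: 3; order 4: 1.
Total: 1 + 3 + 1 = 5.

5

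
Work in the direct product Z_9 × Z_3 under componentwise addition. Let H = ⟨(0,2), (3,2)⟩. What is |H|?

9

|⟨(0,2)⟩| = 3 and |⟨(3,2)⟩| = 3, so |H| is a multiple of lcm(3, 3) = 3 and divides |G| = 27.
Closing under the operation: H = {(0,0), (0,1), (0,2), (3,0), (3,1), (3,2), (6,0), (6,1), (6,2)}, so |H| = 9.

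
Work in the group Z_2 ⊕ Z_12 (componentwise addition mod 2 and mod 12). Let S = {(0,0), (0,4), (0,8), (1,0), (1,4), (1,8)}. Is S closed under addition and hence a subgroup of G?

|S| = 6 divides |G| = 24, consistent with Lagrange.
S contains the identity, every element's inverse is in S, and S is closed under +: it is a subgroup.
In fact S = ⟨(1,8)⟩.

Yes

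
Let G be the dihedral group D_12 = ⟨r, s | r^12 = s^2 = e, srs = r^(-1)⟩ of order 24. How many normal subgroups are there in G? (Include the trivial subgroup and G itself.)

9

G has 34 subgroups. Checking conjugation-invariance by order — order 1: 1/1 normal; order 2: 1/13 normal; order 3: 1/1 normal; order 4: 1/7 normal; order 6: 1/5 normal; order 8: 0/3 normal; order 12: 3/3 normal; order 24: 1/1 normal.
Total normal subgroups: 9.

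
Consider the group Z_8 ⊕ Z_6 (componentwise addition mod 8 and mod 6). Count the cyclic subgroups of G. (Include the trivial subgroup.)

16

Group the elements of G by the cyclic subgroup they generate; each cyclic subgroup of order d accounts for φ(d) elements.
Cyclic subgroups by order — order 1: 1; order 2: 3; order 3: 1; order 4: 2; order 6: 3; order 8: 2; order 12: 2; order 24: 2.
Total: 16.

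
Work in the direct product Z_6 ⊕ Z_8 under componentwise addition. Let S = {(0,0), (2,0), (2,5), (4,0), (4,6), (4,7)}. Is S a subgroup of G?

No

(2,5) ∈ S but its inverse (4,3) ∉ S, so S is not a subgroup.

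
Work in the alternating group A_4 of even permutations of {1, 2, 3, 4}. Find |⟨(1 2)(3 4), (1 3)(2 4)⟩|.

4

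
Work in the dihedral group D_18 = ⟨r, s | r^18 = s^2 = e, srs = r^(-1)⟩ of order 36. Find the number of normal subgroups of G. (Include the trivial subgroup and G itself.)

G has 45 subgroups. Checking conjugation-invariance by order — order 1: 1/1 normal; order 2: 1/19 normal; order 3: 1/1 normal; order 4: 0/9 normal; order 6: 1/7 normal; order 9: 1/1 normal; order 12: 0/3 normal; order 18: 3/3 normal; order 36: 1/1 normal.
Total normal subgroups: 9.

9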